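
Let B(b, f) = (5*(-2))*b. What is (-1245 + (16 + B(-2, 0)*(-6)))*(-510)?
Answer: 687990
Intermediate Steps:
B(b, f) = -10*b
(-1245 + (16 + B(-2, 0)*(-6)))*(-510) = (-1245 + (16 - 10*(-2)*(-6)))*(-510) = (-1245 + (16 + 20*(-6)))*(-510) = (-1245 + (16 - 120))*(-510) = (-1245 - 104)*(-510) = -1349*(-510) = 687990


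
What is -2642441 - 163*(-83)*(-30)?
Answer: -3048311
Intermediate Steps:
-2642441 - 163*(-83)*(-30) = -2642441 + 13529*(-30) = -2642441 - 405870 = -3048311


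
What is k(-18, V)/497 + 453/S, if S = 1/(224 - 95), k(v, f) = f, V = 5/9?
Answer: 261388706/4473 ≈ 58437.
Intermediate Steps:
V = 5/9 (V = 5*(⅑) = 5/9 ≈ 0.55556)
S = 1/129 ≈ 0.0077519
k(-18, V)/497 + 453/S = (5/9)/497 + 453/(1/129) = (5/9)*(1/497) + 453*129 = 5/4473 + 58437 = 261388706/4473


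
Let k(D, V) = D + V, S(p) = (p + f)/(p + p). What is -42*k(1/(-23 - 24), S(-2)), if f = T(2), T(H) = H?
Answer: 42/47 ≈ 0.89362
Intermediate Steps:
f = 2
S(p) = (2 + p)/(2*p) (S(p) = (p + 2)/(p + p) = (2 + p)/((2*p)) = (2 + p)*(1/(2*p)) = (2 + p)/(2*p))
-42*k(1/(-23 - 24), S(-2)) = -42*(1/(-23 - 24) + (1/2)*(2 - 2)/(-2)) = -42*(1/(-47) + (1/2)*(-1/2)*0) = -42*(-1/47 + 0) = -42*(-1/47) = 42/47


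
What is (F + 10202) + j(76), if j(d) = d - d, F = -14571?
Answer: -4369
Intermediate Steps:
j(d) = 0
(F + 10202) + j(76) = (-14571 + 10202) + 0 = -4369 + 0 = -4369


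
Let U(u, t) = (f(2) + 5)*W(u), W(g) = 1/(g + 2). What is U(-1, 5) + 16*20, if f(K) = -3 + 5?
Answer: 327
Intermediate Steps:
W(g) = 1/(2 + g)
f(K) = 2
U(u, t) = 7/(2 + u) (U(u, t) = (2 + 5)/(2 + u) = 7/(2 + u))
U(-1, 5) + 16*20 = 7/(2 - 1) + 16*20 = 7/1 + 320 = 7*1 + 320 = 7 + 320 = 327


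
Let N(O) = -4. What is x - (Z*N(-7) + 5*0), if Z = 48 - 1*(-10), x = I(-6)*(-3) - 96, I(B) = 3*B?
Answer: 190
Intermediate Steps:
x = -42 (x = (3*(-6))*(-3) - 96 = -18*(-3) - 96 = 54 - 96 = -42)
Z = 58 (Z = 48 + 10 = 58)
x - (Z*N(-7) + 5*0) = -42 - (58*(-4) + 5*0) = -42 - (-232 + 0) = -42 - 1*(-232) = -42 + 232 = 190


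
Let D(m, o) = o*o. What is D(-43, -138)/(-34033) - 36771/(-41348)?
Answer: 463996131/1407196484 ≈ 0.32973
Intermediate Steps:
D(m, o) = o²
D(-43, -138)/(-34033) - 36771/(-41348) = (-138)²/(-34033) - 36771/(-41348) = 19044*(-1/34033) - 36771*(-1/41348) = -19044/34033 + 36771/41348 = 463996131/1407196484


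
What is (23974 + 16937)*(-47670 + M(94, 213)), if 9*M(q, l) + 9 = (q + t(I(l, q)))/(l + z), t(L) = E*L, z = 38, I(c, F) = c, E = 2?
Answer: -1468544924353/753 ≈ -1.9503e+9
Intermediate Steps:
t(L) = 2*L
M(q, l) = -1 + (q + 2*l)/(9*(38 + l)) (M(q, l) = -1 + ((q + 2*l)/(l + 38))/9 = -1 + ((q + 2*l)/(38 + l))/9 = -1 + (q + 2*l)/(9*(38 + l)))
(23974 + 16937)*(-47670 + M(94, 213)) = (23974 + 16937)*(-47670 + (-342 + 94 - 7*213)/(9*(38 + 213))) = 40911*(-47670 + (1/9)*(-342 + 94 - 1491)/251) = 40911*(-47670 + (1/9)*(1/251)*(-1739)) = 40911*(-47670 - 1739/2259) = 40911*(-107688269/2259) = -1468544924353/753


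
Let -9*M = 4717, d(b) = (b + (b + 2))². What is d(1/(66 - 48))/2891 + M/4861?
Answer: -120976802/1138305231 ≈ -0.10628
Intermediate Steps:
d(b) = (2 + 2*b)² (d(b) = (b + (2 + b))² = (2 + 2*b)²)
M = -4717/9 (M = -⅑*4717 = -4717/9 ≈ -524.11)
d(1/(66 - 48))/2891 + M/4861 = (4*(1 + 1/(66 - 48))²)/2891 - 4717/9/4861 = (4*(1 + 1/18)²)*(1/2891) - 4717/9*1/4861 = (4*(1 + 1/18)²)*(1/2891) - 4717/43749 = (4*(19/18)²)*(1/2891) - 4717/43749 = (4*(361/324))*(1/2891) - 4717/43749 = (361/81)*(1/2891) - 4717/43749 = 361/234171 - 4717/43749 = -120976802/1138305231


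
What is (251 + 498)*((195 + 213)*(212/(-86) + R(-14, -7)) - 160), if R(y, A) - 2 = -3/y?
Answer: -8449148/43 ≈ -1.9649e+5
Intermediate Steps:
R(y, A) = 2 - 3/y
(251 + 498)*((195 + 213)*(212/(-86) + R(-14, -7)) - 160) = (251 + 498)*((195 + 213)*(212/(-86) + (2 - 3/(-14))) - 160) = 749*(408*(212*(-1/86) + (2 - 3*(-1/14))) - 160) = 749*(408*(-106/43 + (2 + 3/14)) - 160) = 749*(408*(-106/43 + 31/14) - 160) = 749*(408*(-151/602) - 160) = 749*(-30804/301 - 160) = 749*(-78964/301) = -8449148/43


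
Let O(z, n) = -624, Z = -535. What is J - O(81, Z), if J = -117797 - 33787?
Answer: -150960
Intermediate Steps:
J = -151584
J - O(81, Z) = -151584 - 1*(-624) = -151584 + 624 = -150960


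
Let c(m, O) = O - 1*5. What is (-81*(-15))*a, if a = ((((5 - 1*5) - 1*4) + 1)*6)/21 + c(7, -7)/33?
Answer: -114210/77 ≈ -1483.2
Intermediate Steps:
c(m, O) = -5 + O (c(m, O) = O - 5 = -5 + O)
a = -94/77 (a = ((((5 - 1*5) - 1*4) + 1)*6)/21 + (-5 - 7)/33 = ((((5 - 5) - 4) + 1)*6)*(1/21) - 12*1/33 = (((0 - 4) + 1)*6)*(1/21) - 4/11 = ((-4 + 1)*6)*(1/21) - 4/11 = -3*6*(1/21) - 4/11 = -18*1/21 - 4/11 = -6/7 - 4/11 = -94/77 ≈ -1.2208)
(-81*(-15))*a = -81*(-15)*(-94/77) = 1215*(-94/77) = -114210/77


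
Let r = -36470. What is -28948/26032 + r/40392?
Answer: -33103979/16429446 ≈ -2.0149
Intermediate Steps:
-28948/26032 + r/40392 = -28948/26032 - 36470/40392 = -28948*1/26032 - 36470*1/40392 = -7237/6508 - 18235/20196 = -33103979/16429446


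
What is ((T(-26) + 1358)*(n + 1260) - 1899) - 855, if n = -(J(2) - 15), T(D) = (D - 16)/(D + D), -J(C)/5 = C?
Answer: 45326161/26 ≈ 1.7433e+6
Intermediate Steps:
J(C) = -5*C
T(D) = (-16 + D)/(2*D) (T(D) = (-16 + D)/((2*D)) = (-16 + D)*(1/(2*D)) = (-16 + D)/(2*D))
n = 25 (n = -(-5*2 - 15) = -(-10 - 15) = -1*(-25) = 25)
((T(-26) + 1358)*(n + 1260) - 1899) - 855 = (((½)*(-16 - 26)/(-26) + 1358)*(25 + 1260) - 1899) - 855 = (((½)*(-1/26)*(-42) + 1358)*1285 - 1899) - 855 = ((21/26 + 1358)*1285 - 1899) - 855 = ((35329/26)*1285 - 1899) - 855 = (45397765/26 - 1899) - 855 = 45348391/26 - 855 = 45326161/26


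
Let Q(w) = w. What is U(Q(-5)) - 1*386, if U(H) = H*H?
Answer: -361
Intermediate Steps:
U(H) = H**2
U(Q(-5)) - 1*386 = (-5)**2 - 1*386 = 25 - 386 = -361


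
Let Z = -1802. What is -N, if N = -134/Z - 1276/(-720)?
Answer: -299479/162180 ≈ -1.8466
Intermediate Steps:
N = 299479/162180 (N = -134/(-1802) - 1276/(-720) = -134*(-1/1802) - 1276*(-1/720) = 67/901 + 319/180 = 299479/162180 ≈ 1.8466)
-N = -1*299479/162180 = -299479/162180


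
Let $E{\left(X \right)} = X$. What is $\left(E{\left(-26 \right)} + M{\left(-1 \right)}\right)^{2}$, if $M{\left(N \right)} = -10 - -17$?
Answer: $361$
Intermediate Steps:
$M{\left(N \right)} = 7$ ($M{\left(N \right)} = -10 + 17 = 7$)
$\left(E{\left(-26 \right)} + M{\left(-1 \right)}\right)^{2} = \left(-26 + 7\right)^{2} = \left(-19\right)^{2} = 361$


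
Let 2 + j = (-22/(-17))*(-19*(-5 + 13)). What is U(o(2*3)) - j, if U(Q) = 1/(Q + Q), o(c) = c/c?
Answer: 6773/34 ≈ 199.21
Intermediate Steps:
o(c) = 1
U(Q) = 1/(2*Q)
j = -3378/17 (j = -2 + (-22/(-17))*(-19*(-5 + 13)) = -2 + (-22*(-1/17))*(-19*8) = -2 + (22/17)*(-152) = -2 - 3344/17 = -3378/17 ≈ -198.71)
U(o(2*3)) - j = (1/2)/1 - 1*(-3378/17) = (1/2)*1 + 3378/17 = 1/2 + 3378/17 = 6773/34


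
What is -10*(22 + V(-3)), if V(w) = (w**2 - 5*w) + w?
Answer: -430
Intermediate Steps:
V(w) = w**2 - 4*w
-10*(22 + V(-3)) = -10*(22 - 3*(-4 - 3)) = -10*(22 - 3*(-7)) = -10*(22 + 21) = -10*43 = -430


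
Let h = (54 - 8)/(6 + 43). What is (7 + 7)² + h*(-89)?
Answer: 5510/49 ≈ 112.45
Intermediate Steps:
h = 46/49 ≈ 0.93878
(7 + 7)² + h*(-89) = (7 + 7)² + (46/49)*(-89) = 14² - 4094/49 = 196 - 4094/49 = 5510/49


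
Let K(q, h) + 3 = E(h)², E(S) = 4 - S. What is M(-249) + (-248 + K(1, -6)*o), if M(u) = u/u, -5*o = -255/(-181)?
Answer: -49654/181 ≈ -274.33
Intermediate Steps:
K(q, h) = -3 + (4 - h)²
o = -51/181 (o = -(-51)/(-181) = -(-51)*(-1)/181 = -⅕*255/181 = -51/181 ≈ -0.28177)
M(u) = 1
M(-249) + (-248 + K(1, -6)*o) = 1 + (-248 + (-3 + (-4 - 6)²)*(-51/181)) = 1 + (-248 + (-3 + (-10)²)*(-51/181)) = 1 + (-248 + (-3 + 100)*(-51/181)) = 1 + (-248 + 97*(-51/181)) = 1 + (-248 - 4947/181) = 1 - 49835/181 = -49654/181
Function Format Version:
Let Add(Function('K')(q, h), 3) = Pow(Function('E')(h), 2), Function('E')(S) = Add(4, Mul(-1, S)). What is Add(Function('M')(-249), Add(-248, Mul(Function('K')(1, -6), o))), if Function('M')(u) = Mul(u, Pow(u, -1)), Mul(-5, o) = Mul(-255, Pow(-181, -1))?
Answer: Rational(-49654, 181) ≈ -274.33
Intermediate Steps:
Function('K')(q, h) = Add(-3, Pow(Add(4, Mul(-1, h)), 2))
o = Rational(-51, 181) (o = Mul(Rational(-1, 5), Mul(-255, Pow(-181, -1))) = Mul(Rational(-1, 5), Mul(-255, Rational(-1, 181))) = Mul(Rational(-1, 5), Rational(255, 181)) = Rational(-51, 181) ≈ -0.28177)
Function('M')(u) = 1
Add(Function('M')(-249), Add(-248, Mul(Function('K')(1, -6), o))) = Add(1, Add(-248, Mul(Add(-3, Pow(Add(-4, -6), 2)), Rational(-51, 181)))) = Add(1, Add(-248, Mul(Add(-3, Pow(-10, 2)), Rational(-51, 181)))) = Add(1, Add(-248, Mul(Add(-3, 100), Rational(-51, 181)))) = Add(1, Add(-248, Mul(97, Rational(-51, 181)))) = Add(1, Add(-248, Rational(-4947, 181))) = Add(1, Rational(-49835, 181)) = Rational(-49654, 181)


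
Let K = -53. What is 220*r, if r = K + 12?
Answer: -9020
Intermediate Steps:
r = -41 (r = -53 + 12 = -41)
220*r = 220*(-41) = -9020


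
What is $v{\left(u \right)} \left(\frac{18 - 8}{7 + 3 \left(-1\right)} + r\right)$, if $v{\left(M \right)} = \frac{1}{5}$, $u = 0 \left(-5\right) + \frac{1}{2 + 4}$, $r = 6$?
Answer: $\frac{17}{10} \approx 1.7$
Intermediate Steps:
$u = \frac{1}{6}$ ($u = 0 + \frac{1}{6} = \frac{1}{6} \approx 0.16667$)
$v{\left(M \right)} = \frac{1}{5}$
$v{\left(u \right)} \left(\frac{18 - 8}{7 + 3 \left(-1\right)} + r\right) = \frac{\frac{18 - 8}{7 + 3 \left(-1\right)} + 6}{5} = \frac{\frac{10}{7 - 3} + 6}{5} = \frac{\frac{10}{4} + 6}{5} = \frac{10 \cdot \frac{1}{4} + 6}{5} = \frac{\frac{5}{2} + 6}{5} = \frac{1}{5} \cdot \frac{17}{2} = \frac{17}{10}$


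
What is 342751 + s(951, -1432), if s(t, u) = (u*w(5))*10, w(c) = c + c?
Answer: 199551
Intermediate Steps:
w(c) = 2*c
s(t, u) = 100*u (s(t, u) = (u*(2*5))*10 = (u*10)*10 = (10*u)*10 = 100*u)
342751 + s(951, -1432) = 342751 + 100*(-1432) = 342751 - 143200 = 199551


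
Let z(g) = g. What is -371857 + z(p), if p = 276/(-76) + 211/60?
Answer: -423917111/1140 ≈ -3.7186e+5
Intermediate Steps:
p = -131/1140 (p = 276*(-1/76) + 211*(1/60) = -69/19 + 211/60 = -131/1140 ≈ -0.11491)
-371857 + z(p) = -371857 - 131/1140 = -423917111/1140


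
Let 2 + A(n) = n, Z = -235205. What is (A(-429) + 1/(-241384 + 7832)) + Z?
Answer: -55033259073/233552 ≈ -2.3564e+5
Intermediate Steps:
A(n) = -2 + n
(A(-429) + 1/(-241384 + 7832)) + Z = ((-2 - 429) + 1/(-241384 + 7832)) - 235205 = (-431 + 1/(-233552)) - 235205 = (-431 - 1/233552) - 235205 = -100660913/233552 - 235205 = -55033259073/233552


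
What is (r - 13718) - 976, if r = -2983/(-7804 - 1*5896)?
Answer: -201304817/13700 ≈ -14694.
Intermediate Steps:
r = 2983/13700 (r = -2983/(-7804 - 5896) = -2983/(-13700) = -2983*(-1/13700) = 2983/13700 ≈ 0.21774)
(r - 13718) - 976 = (2983/13700 - 13718) - 976 = -187933617/13700 - 976 = -201304817/13700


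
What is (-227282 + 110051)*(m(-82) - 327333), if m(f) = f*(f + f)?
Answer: 36797052435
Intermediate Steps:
m(f) = 2*f² (m(f) = f*(2*f) = 2*f²)
(-227282 + 110051)*(m(-82) - 327333) = (-227282 + 110051)*(2*(-82)² - 327333) = -117231*(2*6724 - 327333) = -117231*(13448 - 327333) = -117231*(-313885) = 36797052435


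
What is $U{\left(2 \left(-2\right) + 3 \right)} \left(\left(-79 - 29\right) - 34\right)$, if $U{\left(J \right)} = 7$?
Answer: $-994$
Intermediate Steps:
$U{\left(2 \left(-2\right) + 3 \right)} \left(\left(-79 - 29\right) - 34\right) = 7 \left(\left(-79 - 29\right) - 34\right) = 7 \left(-108 - 34\right) = 7 \left(-142\right) = -994$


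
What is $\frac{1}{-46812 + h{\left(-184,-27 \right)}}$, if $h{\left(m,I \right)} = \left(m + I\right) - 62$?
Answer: $- \frac{1}{47085} \approx -2.1238 \cdot 10^{-5}$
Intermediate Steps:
$h{\left(m,I \right)} = -62 + I + m$ ($h{\left(m,I \right)} = \left(I + m\right) - 62 = -62 + I + m$)
$\frac{1}{-46812 + h{\left(-184,-27 \right)}} = \frac{1}{-46812 - 273} = \frac{1}{-47085} = - \frac{1}{47085}$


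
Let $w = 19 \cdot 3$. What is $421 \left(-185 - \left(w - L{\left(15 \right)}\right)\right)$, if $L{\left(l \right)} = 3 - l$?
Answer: $-106934$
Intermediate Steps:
$w = 57$
$421 \left(-185 - \left(w - L{\left(15 \right)}\right)\right) = 421 \left(-185 + \left(\left(3 - 15\right) - 57\right)\right) = 421 \left(-185 - 69\right) = 421 \left(-254\right) = -106934$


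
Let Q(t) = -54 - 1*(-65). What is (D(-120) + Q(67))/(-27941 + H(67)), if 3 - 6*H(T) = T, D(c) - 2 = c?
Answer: 321/83855 ≈ 0.0038280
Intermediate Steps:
Q(t) = 11 (Q(t) = -54 + 65 = 11)
D(c) = 2 + c
H(T) = ½ - T/6
(D(-120) + Q(67))/(-27941 + H(67)) = ((2 - 120) + 11)/(-27941 + (½ - ⅙*67)) = (-118 + 11)/(-27941 + (½ - 67/6)) = -107/(-27941 - 32/3) = -107/(-83855/3) = -107*(-3/83855) = 321/83855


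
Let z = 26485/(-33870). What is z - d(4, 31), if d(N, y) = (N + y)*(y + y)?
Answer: -14704877/6774 ≈ -2170.8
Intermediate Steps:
z = -5297/6774 (z = 26485*(-1/33870) = -5297/6774 ≈ -0.78196)
d(N, y) = 2*y*(N + y) (d(N, y) = (N + y)*(2*y) = 2*y*(N + y))
z - d(4, 31) = -5297/6774 - 2*31*(4 + 31) = -5297/6774 - 2*31*35 = -5297/6774 - 1*2170 = -5297/6774 - 2170 = -14704877/6774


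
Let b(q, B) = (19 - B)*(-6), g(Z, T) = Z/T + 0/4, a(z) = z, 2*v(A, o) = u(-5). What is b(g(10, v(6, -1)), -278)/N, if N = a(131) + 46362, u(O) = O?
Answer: -1782/46493 ≈ -0.038328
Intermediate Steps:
v(A, o) = -5/2 (v(A, o) = (½)*(-5) = -5/2)
g(Z, T) = Z/T (g(Z, T) = Z/T + 0*(¼) = Z/T + 0 = Z/T)
b(q, B) = -114 + 6*B
N = 46493 (N = 131 + 46362 = 46493)
b(g(10, v(6, -1)), -278)/N = (-114 + 6*(-278))/46493 = (-114 - 1668)*(1/46493) = -1782*1/46493 = -1782/46493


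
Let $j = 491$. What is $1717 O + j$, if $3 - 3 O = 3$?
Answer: $491$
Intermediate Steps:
$O = 0$ ($O = 1 - 1 = 0$)
$1717 O + j = 1717 \cdot 0 + 491 = 0 + 491 = 491$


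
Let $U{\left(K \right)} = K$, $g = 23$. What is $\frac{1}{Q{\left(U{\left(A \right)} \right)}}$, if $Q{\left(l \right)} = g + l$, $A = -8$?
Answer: $\frac{1}{15} \approx 0.066667$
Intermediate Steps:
$Q{\left(l \right)} = 23 + l$
$\frac{1}{Q{\left(U{\left(A \right)} \right)}} = \frac{1}{23 - 8} = \frac{1}{15}$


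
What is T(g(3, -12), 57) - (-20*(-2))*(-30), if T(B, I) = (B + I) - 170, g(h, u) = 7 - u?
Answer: 1106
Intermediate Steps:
T(B, I) = -170 + B + I
T(g(3, -12), 57) - (-20*(-2))*(-30) = (-170 + (7 - 1*(-12)) + 57) - (-20*(-2))*(-30) = (-170 + (7 + 12) + 57) - 40*(-30) = (-170 + 19 + 57) - 1*(-1200) = -94 + 1200 = 1106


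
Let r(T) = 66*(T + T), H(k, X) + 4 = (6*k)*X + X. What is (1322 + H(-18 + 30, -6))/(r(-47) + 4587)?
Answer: -80/147 ≈ -0.54422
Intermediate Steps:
H(k, X) = -4 + X + 6*X*k (H(k, X) = -4 + ((6*k)*X + X) = -4 + (6*X*k + X) = -4 + (X + 6*X*k) = -4 + X + 6*X*k)
r(T) = 132*T (r(T) = 66*(2*T) = 132*T)
(1322 + H(-18 + 30, -6))/(r(-47) + 4587) = (1322 + (-4 - 6 + 6*(-6)*(-18 + 30)))/(132*(-47) + 4587) = (1322 + (-4 - 6 + 6*(-6)*12))/(-6204 + 4587) = (1322 + (-4 - 6 - 432))/(-1617) = (1322 - 442)*(-1/1617) = 880*(-1/1617) = -80/147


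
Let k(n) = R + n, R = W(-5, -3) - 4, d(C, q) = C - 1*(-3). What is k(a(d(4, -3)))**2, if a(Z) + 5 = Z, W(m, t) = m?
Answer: 49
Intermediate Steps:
d(C, q) = 3 + C (d(C, q) = C + 3 = 3 + C)
a(Z) = -5 + Z
R = -9 (R = -5 - 4 = -9)
k(n) = -9 + n
k(a(d(4, -3)))**2 = (-9 + (-5 + (3 + 4)))**2 = (-9 + (-5 + 7))**2 = (-9 + 2)**2 = (-7)**2 = 49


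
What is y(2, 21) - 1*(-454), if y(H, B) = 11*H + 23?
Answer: 499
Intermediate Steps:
y(H, B) = 23 + 11*H
y(2, 21) - 1*(-454) = (23 + 11*2) - 1*(-454) = (23 + 22) + 454 = 45 + 454 = 499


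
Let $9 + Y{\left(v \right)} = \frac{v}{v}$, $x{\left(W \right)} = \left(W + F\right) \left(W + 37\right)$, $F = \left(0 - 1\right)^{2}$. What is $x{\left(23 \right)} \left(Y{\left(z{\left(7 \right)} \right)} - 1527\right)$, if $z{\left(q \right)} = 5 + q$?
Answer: $-2210400$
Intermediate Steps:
$F = 1$ ($F = \left(-1\right)^{2} = 1$)
$x{\left(W \right)} = \left(1 + W\right) \left(37 + W\right)$ ($x{\left(W \right)} = \left(W + 1\right) \left(W + 37\right) = \left(1 + W\right) \left(37 + W\right)$)
$Y{\left(v \right)} = -8$ ($Y{\left(v \right)} = -9 + \frac{v}{v} = -9 + 1 = -8$)
$x{\left(23 \right)} \left(Y{\left(z{\left(7 \right)} \right)} - 1527\right) = \left(37 + 23^{2} + 38 \cdot 23\right) \left(-8 - 1527\right) = \left(37 + 529 + 874\right) \left(-1535\right) = 1440 \left(-1535\right) = -2210400$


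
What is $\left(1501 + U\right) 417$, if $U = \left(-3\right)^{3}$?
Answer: $614658$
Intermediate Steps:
$U = -27$
$\left(1501 + U\right) 417 = \left(1501 - 27\right) 417 = 1474 \cdot 417 = 614658$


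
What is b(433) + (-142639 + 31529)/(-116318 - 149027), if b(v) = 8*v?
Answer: 183853238/53069 ≈ 3464.4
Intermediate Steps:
b(433) + (-142639 + 31529)/(-116318 - 149027) = 8*433 + (-142639 + 31529)/(-116318 - 149027) = 3464 - 111110/(-265345) = 3464 - 111110*(-1/265345) = 3464 + 22222/53069 = 183853238/53069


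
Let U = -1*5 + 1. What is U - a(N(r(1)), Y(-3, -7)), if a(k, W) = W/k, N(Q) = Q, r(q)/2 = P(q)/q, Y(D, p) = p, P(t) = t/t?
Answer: -1/2 ≈ -0.50000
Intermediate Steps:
P(t) = 1
r(q) = 2/q (r(q) = 2*(1/q) = 2/q)
U = -4 (U = -5 + 1 = -4)
U - a(N(r(1)), Y(-3, -7)) = -4 - (-7)/(2/1) = -4 - (-7)/(2*1) = -4 - (-7)/2 = -4 - 1*(-7/2) = -4 + 7/2 = -1/2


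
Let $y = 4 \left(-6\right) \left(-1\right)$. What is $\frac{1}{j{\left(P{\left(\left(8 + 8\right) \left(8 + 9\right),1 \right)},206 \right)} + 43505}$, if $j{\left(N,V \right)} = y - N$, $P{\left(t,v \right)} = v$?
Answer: $\frac{1}{43528} \approx 2.2974 \cdot 10^{-5}$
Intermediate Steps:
$y = 24$ ($y = \left(-24\right) \left(-1\right) = 24$)
$j{\left(N,V \right)} = 24 - N$
$\frac{1}{j{\left(P{\left(\left(8 + 8\right) \left(8 + 9\right),1 \right)},206 \right)} + 43505} = \frac{1}{\left(24 - 1\right) + 43505} = \frac{1}{23 + 43505} = \frac{1}{43528}$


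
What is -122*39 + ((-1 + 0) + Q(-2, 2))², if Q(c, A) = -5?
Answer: -4722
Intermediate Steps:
-122*39 + ((-1 + 0) + Q(-2, 2))² = -122*39 + ((-1 + 0) - 5)² = -4758 + (-1 - 5)² = -4758 + (-6)² = -4758 + 36 = -4722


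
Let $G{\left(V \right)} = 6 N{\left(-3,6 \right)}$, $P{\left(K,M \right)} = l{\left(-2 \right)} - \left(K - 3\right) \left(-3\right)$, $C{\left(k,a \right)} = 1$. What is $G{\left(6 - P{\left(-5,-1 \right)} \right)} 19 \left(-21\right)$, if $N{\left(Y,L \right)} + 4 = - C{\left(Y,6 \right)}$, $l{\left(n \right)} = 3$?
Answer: $11970$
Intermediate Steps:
$P{\left(K,M \right)} = -6 + 3 K$ ($P{\left(K,M \right)} = 3 - \left(K - 3\right) \left(-3\right) = 3 - \left(-3 + K\right) \left(-3\right) = 3 - \left(9 - 3 K\right) = 3 + \left(-9 + 3 K\right) = -6 + 3 K$)
$N{\left(Y,L \right)} = -5$ ($N{\left(Y,L \right)} = -4 - 1 = -5$)
$G{\left(V \right)} = -30$ ($G{\left(V \right)} = 6 \left(-5\right) = -30$)
$G{\left(6 - P{\left(-5,-1 \right)} \right)} 19 \left(-21\right) = \left(-30\right) 19 \left(-21\right) = \left(-570\right) \left(-21\right) = 11970$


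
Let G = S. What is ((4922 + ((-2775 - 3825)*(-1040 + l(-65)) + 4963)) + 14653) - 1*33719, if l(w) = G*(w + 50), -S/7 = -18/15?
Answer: 7686419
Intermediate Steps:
S = 42/5 (S = -(-126)/15 = -7*(-6/5) = 42/5 ≈ 8.4000)
G = 42/5 ≈ 8.4000
l(w) = 420 + 42*w/5 (l(w) = 42*(w + 50)/5 = 42*(50 + w)/5 = 420 + 42*w/5)
((4922 + ((-2775 - 3825)*(-1040 + l(-65)) + 4963)) + 14653) - 1*33719 = ((4922 + ((-2775 - 3825)*(-1040 + (420 + (42/5)*(-65))) + 4963)) + 14653) - 1*33719 = ((4922 + (-6600*(-1040 + (420 - 546)) + 4963)) + 14653) - 33719 = ((4922 + (-6600*(-1040 - 126) + 4963)) + 14653) - 33719 = ((4922 + (-6600*(-1166) + 4963)) + 14653) - 33719 = ((4922 + (7695600 + 4963)) + 14653) - 33719 = ((4922 + 7700563) + 14653) - 33719 = (7705485 + 14653) - 33719 = 7720138 - 33719 = 7686419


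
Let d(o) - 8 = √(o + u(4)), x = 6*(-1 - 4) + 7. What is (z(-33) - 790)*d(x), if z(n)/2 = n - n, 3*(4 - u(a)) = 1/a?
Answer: -6320 - 395*I*√687/3 ≈ -6320.0 - 3451.1*I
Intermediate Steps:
u(a) = 4 - 1/(3*a)
z(n) = 0 (z(n) = 2*(n - n) = 2*0 = 0)
x = -23 (x = 6*(-5) + 7 = -30 + 7 = -23)
d(o) = 8 + √(47/12 + o) (d(o) = 8 + √(o + (4 - ⅓/4)) = 8 + √(o + (4 - ⅓*¼)) = 8 + √(o + (4 - 1/12)) = 8 + √(o + 47/12) = 8 + √(47/12 + o))
(z(-33) - 790)*d(x) = (0 - 790)*(8 + √(141 + 36*(-23))/6) = -790*(8 + √(141 - 828)/6) = -790*(8 + √(-687)/6) = -790*(8 + (I*√687)/6) = -790*(8 + I*√687/6) = -6320 - 395*I*√687/3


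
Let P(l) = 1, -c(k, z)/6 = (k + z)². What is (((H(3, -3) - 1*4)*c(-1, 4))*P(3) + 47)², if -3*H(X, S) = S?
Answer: 43681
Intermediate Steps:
c(k, z) = -6*(k + z)²
H(X, S) = -S/3
(((H(3, -3) - 1*4)*c(-1, 4))*P(3) + 47)² = (((-⅓*(-3) - 1*4)*(-6*(-1 + 4)²))*1 + 47)² = (((1 - 4)*(-6*3²))*1 + 47)² = (-(-18)*9*1 + 47)² = (-3*(-54)*1 + 47)² = (162*1 + 47)² = (162 + 47)² = 209² = 43681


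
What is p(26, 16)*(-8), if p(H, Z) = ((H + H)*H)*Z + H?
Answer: -173264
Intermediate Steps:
p(H, Z) = H + 2*Z*H² (p(H, Z) = ((2*H)*H)*Z + H = (2*H²)*Z + H = 2*Z*H² + H = H + 2*Z*H²)
p(26, 16)*(-8) = (26*(1 + 2*26*16))*(-8) = (26*(1 + 832))*(-8) = (26*833)*(-8) = 21658*(-8) = -173264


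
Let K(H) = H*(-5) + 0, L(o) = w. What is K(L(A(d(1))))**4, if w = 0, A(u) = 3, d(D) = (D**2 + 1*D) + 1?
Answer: 0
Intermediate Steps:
d(D) = 1 + D + D**2 (d(D) = (D**2 + D) + 1 = (D + D**2) + 1 = 1 + D + D**2)
L(o) = 0
K(H) = -5*H (K(H) = -5*H + 0 = -5*H)
K(L(A(d(1))))**4 = (-5*0)**4 = 0**4 = 0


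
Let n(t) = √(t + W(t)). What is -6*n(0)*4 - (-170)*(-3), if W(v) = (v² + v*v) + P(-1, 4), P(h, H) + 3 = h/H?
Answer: -510 - 12*I*√13 ≈ -510.0 - 43.267*I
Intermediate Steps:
P(h, H) = -3 + h/H
W(v) = -13/4 + 2*v² (W(v) = (v² + v*v) + (-3 - 1/4) = (v² + v²) + (-3 - 1*¼) = 2*v² + (-3 - ¼) = 2*v² - 13/4 = -13/4 + 2*v²)
n(t) = √(-13/4 + t + 2*t²) (n(t) = √(t + (-13/4 + 2*t²)) = √(-13/4 + t + 2*t²))
-6*n(0)*4 - (-170)*(-3) = -3*√(-13 + 4*0 + 8*0²)*4 - (-170)*(-3) = -3*√(-13 + 0 + 8*0)*4 - 1*510 = -3*√(-13 + 0 + 0)*4 - 510 = -3*√(-13)*4 - 510 = -3*I*√13*4 - 510 = -12*I*√13 - 510 = -510 - 12*I*√13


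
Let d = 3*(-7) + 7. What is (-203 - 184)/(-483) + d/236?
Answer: 14095/18998 ≈ 0.74192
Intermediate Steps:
d = -14 (d = -21 + 7 = -14)
(-203 - 184)/(-483) + d/236 = (-203 - 184)/(-483) - 14/236 = -387*(-1/483) - 14*1/236 = 129/161 - 7/118 = 14095/18998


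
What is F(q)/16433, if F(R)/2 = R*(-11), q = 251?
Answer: -5522/16433 ≈ -0.33603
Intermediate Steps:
F(R) = -22*R (F(R) = 2*(R*(-11)) = 2*(-11*R) = -22*R)
F(q)/16433 = -22*251/16433 = -5522*1/16433 = -5522/16433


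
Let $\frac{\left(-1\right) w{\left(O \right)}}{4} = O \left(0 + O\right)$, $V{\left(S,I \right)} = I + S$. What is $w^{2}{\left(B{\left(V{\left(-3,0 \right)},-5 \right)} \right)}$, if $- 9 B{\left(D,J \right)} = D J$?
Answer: $\frac{10000}{81} \approx 123.46$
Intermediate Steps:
$B{\left(D,J \right)} = - \frac{D J}{9}$
$w{\left(O \right)} = - 4 O^{2}$ ($w{\left(O \right)} = - 4 O \left(0 + O\right) = - 4 O O = - 4 O^{2}$)
$w^{2}{\left(B{\left(V{\left(-3,0 \right)},-5 \right)} \right)} = \left(- 4 \left(\left(- \frac{1}{9}\right) \left(0 - 3\right) \left(-5\right)\right)^{2}\right)^{2} = \left(- 4 \left(\left(- \frac{1}{9}\right) \left(-3\right) \left(-5\right)\right)^{2}\right)^{2} = \left(- 4 \left(- \frac{5}{3}\right)^{2}\right)^{2} = \left(\left(-4\right) \frac{25}{9}\right)^{2} = \left(- \frac{100}{9}\right)^{2} = \frac{10000}{81}$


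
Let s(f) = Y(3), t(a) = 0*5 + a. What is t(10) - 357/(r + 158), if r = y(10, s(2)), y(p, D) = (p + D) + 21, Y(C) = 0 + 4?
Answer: 1573/193 ≈ 8.1503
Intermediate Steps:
t(a) = a (t(a) = 0 + a = a)
Y(C) = 4
s(f) = 4
y(p, D) = 21 + D + p (y(p, D) = (D + p) + 21 = 21 + D + p)
r = 35 (r = 21 + 4 + 10 = 35)
t(10) - 357/(r + 158) = 10 - 357/(35 + 158) = 10 - 357/193 = 1573/193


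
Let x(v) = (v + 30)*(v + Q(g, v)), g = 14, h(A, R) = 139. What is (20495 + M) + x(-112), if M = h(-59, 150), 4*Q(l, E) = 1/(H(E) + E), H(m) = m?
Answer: 13358505/448 ≈ 29818.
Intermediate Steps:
Q(l, E) = 1/(8*E) (Q(l, E) = 1/(4*(E + E)) = 1/(4*((2*E))) = (1/(2*E))/4 = 1/(8*E))
M = 139
x(v) = (30 + v)*(v + 1/(8*v)) (x(v) = (v + 30)*(v + 1/(8*v)) = (30 + v)*(v + 1/(8*v)))
(20495 + M) + x(-112) = (20495 + 139) + (⅛ + (-112)² + 30*(-112) + (15/4)/(-112)) = 20634 + (⅛ + 12544 - 3360 + (15/4)*(-1/112)) = 20634 + (⅛ + 12544 - 3360 - 15/448) = 20634 + 4114473/448 = 13358505/448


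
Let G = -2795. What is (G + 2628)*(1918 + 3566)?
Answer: -915828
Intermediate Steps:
(G + 2628)*(1918 + 3566) = (-2795 + 2628)*(1918 + 3566) = -167*5484 = -915828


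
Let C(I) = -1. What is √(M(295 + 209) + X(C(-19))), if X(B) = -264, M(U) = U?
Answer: 4*√15 ≈ 15.492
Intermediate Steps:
√(M(295 + 209) + X(C(-19))) = √((295 + 209) - 264) = √(504 - 264) = √240 = 4*√15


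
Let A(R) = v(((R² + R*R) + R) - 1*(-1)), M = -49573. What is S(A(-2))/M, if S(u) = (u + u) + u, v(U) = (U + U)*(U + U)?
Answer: -588/49573 ≈ -0.011861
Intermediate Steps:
v(U) = 4*U² (v(U) = (2*U)*(2*U) = 4*U²)
A(R) = 4*(1 + R + 2*R²)² (A(R) = 4*(((R² + R*R) + R) - 1*(-1))² = 4*(((R² + R²) + R) + 1)² = 4*((2*R² + R) + 1)² = 4*((R + 2*R²) + 1)² = 4*(1 + R + 2*R²)²)
S(u) = 3*u (S(u) = 2*u + u = 3*u)
S(A(-2))/M = (3*(4*(1 - 2 + 2*(-2)²)²))/(-49573) = (3*(4*(1 - 2 + 2*4)²))*(-1/49573) = (3*(4*(1 - 2 + 8)²))*(-1/49573) = (3*(4*7²))*(-1/49573) = (3*(4*49))*(-1/49573) = (3*196)*(-1/49573) = 588*(-1/49573) = -588/49573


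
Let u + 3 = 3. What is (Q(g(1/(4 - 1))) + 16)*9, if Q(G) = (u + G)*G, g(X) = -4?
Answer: 288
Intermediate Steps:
u = 0 (u = -3 + 3 = 0)
Q(G) = G**2 (Q(G) = (0 + G)*G = G*G = G**2)
(Q(g(1/(4 - 1))) + 16)*9 = ((-4)**2 + 16)*9 = (16 + 16)*9 = 32*9 = 288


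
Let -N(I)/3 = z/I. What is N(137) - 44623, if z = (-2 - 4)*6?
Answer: -6113243/137 ≈ -44622.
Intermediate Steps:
z = -36 (z = -6*6 = -36)
N(I) = 108/I (N(I) = -(-108)/I = 108/I)
N(137) - 44623 = 108/137 - 44623 = -6113243/137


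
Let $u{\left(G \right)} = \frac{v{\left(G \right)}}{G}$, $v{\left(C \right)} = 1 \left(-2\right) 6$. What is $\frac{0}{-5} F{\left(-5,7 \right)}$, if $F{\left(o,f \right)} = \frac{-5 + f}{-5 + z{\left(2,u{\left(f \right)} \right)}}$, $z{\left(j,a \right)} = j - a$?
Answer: $0$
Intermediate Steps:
$v{\left(C \right)} = -12$ ($v{\left(C \right)} = \left(-2\right) 6 = -12$)
$u{\left(G \right)} = - \frac{12}{G}$
$F{\left(o,f \right)} = \frac{-5 + f}{-3 + \frac{12}{f}}$ ($F{\left(o,f \right)} = \frac{-5 + f}{-5 + \left(2 - - \frac{12}{f}\right)} = \frac{-5 + f}{-5 + \left(2 + \frac{12}{f}\right)} = \frac{-5 + f}{-3 + \frac{12}{f}}$)
$\frac{0}{-5} F{\left(-5,7 \right)} = \frac{0}{-5} \cdot \frac{1}{3} \cdot 7 \frac{1}{-4 + 7} \left(5 - 7\right) = 0 \left(- \frac{1}{5}\right) \frac{1}{3} \cdot 7 \cdot \frac{1}{3} \left(5 - 7\right) = 0 \cdot \frac{1}{3} \cdot 7 \cdot \frac{1}{3} \left(-2\right) = 0 \left(- \frac{14}{9}\right) = 0$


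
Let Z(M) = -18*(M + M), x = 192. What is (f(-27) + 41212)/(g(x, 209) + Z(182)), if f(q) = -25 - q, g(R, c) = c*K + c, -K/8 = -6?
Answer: 41214/3689 ≈ 11.172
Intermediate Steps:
K = 48 (K = -8*(-6) = 48)
g(R, c) = 49*c (g(R, c) = c*48 + c = 48*c + c = 49*c)
Z(M) = -36*M
(f(-27) + 41212)/(g(x, 209) + Z(182)) = ((-25 - 1*(-27)) + 41212)/(49*209 - 36*182) = ((-25 + 27) + 41212)/(10241 - 6552) = (2 + 41212)/3689 = 41214*(1/3689) = 41214/3689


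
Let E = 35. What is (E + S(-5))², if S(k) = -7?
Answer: 784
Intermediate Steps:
(E + S(-5))² = (35 - 7)² = 28² = 784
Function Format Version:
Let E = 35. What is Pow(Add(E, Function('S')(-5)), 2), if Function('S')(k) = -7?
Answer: 784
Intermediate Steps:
Pow(Add(E, Function('S')(-5)), 2) = Pow(Add(35, -7), 2) = Pow(28, 2) = 784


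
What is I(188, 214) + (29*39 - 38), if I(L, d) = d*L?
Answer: 41325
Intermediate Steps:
I(L, d) = L*d
I(188, 214) + (29*39 - 38) = 188*214 + (29*39 - 38) = 40232 + (1131 - 38) = 40232 + 1093 = 41325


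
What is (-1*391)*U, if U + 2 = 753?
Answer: -293641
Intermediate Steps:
U = 751 (U = -2 + 753 = 751)
(-1*391)*U = -1*391*751 = -391*751 = -293641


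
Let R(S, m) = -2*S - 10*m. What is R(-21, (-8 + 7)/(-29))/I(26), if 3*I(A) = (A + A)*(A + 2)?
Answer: 453/5278 ≈ 0.085828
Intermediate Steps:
I(A) = 2*A*(2 + A)/3 (I(A) = ((A + A)*(A + 2))/3 = ((2*A)*(2 + A))/3 = (2*A*(2 + A))/3 = 2*A*(2 + A)/3)
R(S, m) = -10*m - 2*S
R(-21, (-8 + 7)/(-29))/I(26) = (-10*(-8 + 7)/(-29) - 2*(-21))/(((⅔)*26*(2 + 26))) = (-(-10)*(-1)/29 + 42)/(((⅔)*26*28)) = (-10*1/29 + 42)/(1456/3) = (-10/29 + 42)*(3/1456) = (1208/29)*(3/1456) = 453/5278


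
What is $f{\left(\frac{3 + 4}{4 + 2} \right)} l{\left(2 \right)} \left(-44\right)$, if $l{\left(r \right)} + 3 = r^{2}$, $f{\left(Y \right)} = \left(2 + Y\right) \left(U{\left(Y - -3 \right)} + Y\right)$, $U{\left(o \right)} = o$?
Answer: $- \frac{6688}{9} \approx -743.11$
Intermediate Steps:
$f{\left(Y \right)} = \left(2 + Y\right) \left(3 + 2 Y\right)$ ($f{\left(Y \right)} = \left(2 + Y\right) \left(\left(Y - -3\right) + Y\right) = \left(2 + Y\right) \left(\left(Y + 3\right) + Y\right) = \left(2 + Y\right) \left(\left(3 + Y\right) + Y\right) = \left(2 + Y\right) \left(3 + 2 Y\right)$)
$l{\left(r \right)} = -3 + r^{2}$
$f{\left(\frac{3 + 4}{4 + 2} \right)} l{\left(2 \right)} \left(-44\right) = \left(6 + 2 \left(\frac{3 + 4}{4 + 2}\right)^{2} + 7 \frac{3 + 4}{4 + 2}\right) \left(-3 + 2^{2}\right) \left(-44\right) = \left(6 + 2 \left(\frac{7}{6}\right)^{2} + 7 \cdot \frac{7}{6}\right) \left(-3 + 4\right) \left(-44\right) = \left(6 + 2 \left(7 \cdot \frac{1}{6}\right)^{2} + 7 \cdot 7 \cdot \frac{1}{6}\right) 1 \left(-44\right) = \left(6 + 2 \left(\frac{7}{6}\right)^{2} + 7 \cdot \frac{7}{6}\right) 1 \left(-44\right) = \left(6 + 2 \cdot \frac{49}{36} + \frac{49}{6}\right) 1 \left(-44\right) = \left(6 + \frac{49}{18} + \frac{49}{6}\right) 1 \left(-44\right) = \frac{152}{9} \cdot 1 \left(-44\right) = \frac{152}{9} \left(-44\right) = - \frac{6688}{9}$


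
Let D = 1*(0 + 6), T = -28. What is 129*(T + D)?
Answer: -2838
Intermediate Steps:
D = 6 (D = 1*6 = 6)
129*(T + D) = 129*(-28 + 6) = 129*(-22) = -2838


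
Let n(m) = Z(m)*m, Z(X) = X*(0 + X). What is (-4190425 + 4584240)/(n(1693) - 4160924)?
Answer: 393815/4848398633 ≈ 8.1226e-5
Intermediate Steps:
Z(X) = X**2 (Z(X) = X*X = X**2)
n(m) = m**3 (n(m) = m**2*m = m**3)
(-4190425 + 4584240)/(n(1693) - 4160924) = (-4190425 + 4584240)/(1693**3 - 4160924) = 393815/(4852559557 - 4160924) = 393815/4848398633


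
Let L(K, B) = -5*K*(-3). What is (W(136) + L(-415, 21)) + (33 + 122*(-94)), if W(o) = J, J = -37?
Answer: -17697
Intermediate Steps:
L(K, B) = 15*K
W(o) = -37
(W(136) + L(-415, 21)) + (33 + 122*(-94)) = (-37 + 15*(-415)) + (33 + 122*(-94)) = (-37 - 6225) + (33 - 11468) = -6262 - 11435 = -17697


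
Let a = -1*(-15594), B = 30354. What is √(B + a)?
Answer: 2*√11487 ≈ 214.35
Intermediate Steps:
a = 15594
√(B + a) = √(30354 + 15594) = √45948 = 2*√11487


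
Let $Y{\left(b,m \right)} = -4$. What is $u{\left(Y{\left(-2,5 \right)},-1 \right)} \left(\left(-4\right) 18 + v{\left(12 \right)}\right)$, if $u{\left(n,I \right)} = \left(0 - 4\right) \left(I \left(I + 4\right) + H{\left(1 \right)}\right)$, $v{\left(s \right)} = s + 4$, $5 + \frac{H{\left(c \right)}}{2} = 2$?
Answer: $-2016$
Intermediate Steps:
$H{\left(c \right)} = -6$ ($H{\left(c \right)} = -10 + 2 \cdot 2 = -10 + 4 = -6$)
$v{\left(s \right)} = 4 + s$
$u{\left(n,I \right)} = 24 - 4 I \left(4 + I\right)$ ($u{\left(n,I \right)} = \left(0 - 4\right) \left(I \left(I + 4\right) - 6\right) = - 4 \left(I \left(4 + I\right) - 6\right) = - 4 \left(-6 + I \left(4 + I\right)\right) = 24 - 4 I \left(4 + I\right)$)
$u{\left(Y{\left(-2,5 \right)},-1 \right)} \left(\left(-4\right) 18 + v{\left(12 \right)}\right) = \left(24 - -16 - 4 \left(-1\right)^{2}\right) \left(\left(-4\right) 18 + \left(4 + 12\right)\right) = \left(24 + 16 - 4\right) \left(-72 + 16\right) = \left(24 + 16 - 4\right) \left(-56\right) = 36 \left(-56\right) = -2016$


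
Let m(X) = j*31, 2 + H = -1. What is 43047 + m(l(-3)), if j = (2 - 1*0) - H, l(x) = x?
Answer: 43202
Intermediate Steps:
H = -3 (H = -2 - 1 = -3)
j = 5 (j = (2 - 1*0) - 1*(-3) = (2 + 0) + 3 = 2 + 3 = 5)
m(X) = 155 (m(X) = 5*31 = 155)
43047 + m(l(-3)) = 43047 + 155 = 43202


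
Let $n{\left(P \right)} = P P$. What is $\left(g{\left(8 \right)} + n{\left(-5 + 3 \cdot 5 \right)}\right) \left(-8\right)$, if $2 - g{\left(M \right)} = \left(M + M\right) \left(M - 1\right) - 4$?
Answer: $48$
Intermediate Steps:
$n{\left(P \right)} = P^{2}$
$g{\left(M \right)} = 6 - 2 M \left(-1 + M\right)$ ($g{\left(M \right)} = 2 - \left(\left(M + M\right) \left(M - 1\right) - 4\right) = 2 - \left(2 M \left(-1 + M\right) - 4\right) = 2 - \left(-4 + 2 M \left(-1 + M\right)\right) = 6 - 2 M \left(-1 + M\right)$)
$\left(g{\left(8 \right)} + n{\left(-5 + 3 \cdot 5 \right)}\right) \left(-8\right) = \left(\left(6 - 2 \cdot 8^{2} + 2 \cdot 8\right) + \left(-5 + 3 \cdot 5\right)^{2}\right) \left(-8\right) = \left(\left(6 - 128 + 16\right) + \left(-5 + 15\right)^{2}\right) \left(-8\right) = \left(\left(6 - 128 + 16\right) + 10^{2}\right) \left(-8\right) = \left(-106 + 100\right) \left(-8\right) = \left(-6\right) \left(-8\right) = 48$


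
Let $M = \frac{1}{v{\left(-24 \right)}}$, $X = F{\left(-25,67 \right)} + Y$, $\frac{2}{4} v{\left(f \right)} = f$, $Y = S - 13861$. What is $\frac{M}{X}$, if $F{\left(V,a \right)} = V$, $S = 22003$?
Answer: $- \frac{1}{389616} \approx -2.5666 \cdot 10^{-6}$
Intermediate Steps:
$Y = 8142$ ($Y = 22003 - 13861 = 8142$)
$v{\left(f \right)} = 2 f$
$X = 8117$ ($X = -25 + 8142 = 8117$)
$M = - \frac{1}{48}$ ($M = \frac{1}{2 \left(-24\right)} = \frac{1}{-48} = - \frac{1}{48} \approx -0.020833$)
$\frac{M}{X} = - \frac{1}{48 \cdot 8117} = \left(- \frac{1}{48}\right) \frac{1}{8117} = - \frac{1}{389616}$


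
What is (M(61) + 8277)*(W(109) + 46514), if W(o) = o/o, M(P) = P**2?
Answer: 558086970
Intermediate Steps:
W(o) = 1
(M(61) + 8277)*(W(109) + 46514) = (61**2 + 8277)*(1 + 46514) = (3721 + 8277)*46515 = 11998*46515 = 558086970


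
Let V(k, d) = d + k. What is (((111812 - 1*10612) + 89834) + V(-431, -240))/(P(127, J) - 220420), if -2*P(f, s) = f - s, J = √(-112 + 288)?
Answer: -167887602042/194451894913 - 1522904*√11/194451894913 ≈ -0.86341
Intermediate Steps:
J = 4*√11 (J = √176 = 4*√11 ≈ 13.266)
P(f, s) = s/2 - f/2 (P(f, s) = -(f - s)/2 = s/2 - f/2)
(((111812 - 1*10612) + 89834) + V(-431, -240))/(P(127, J) - 220420) = (((111812 - 1*10612) + 89834) + (-240 - 431))/(((4*√11)/2 - ½*127) - 220420) = (((111812 - 10612) + 89834) - 671)/((2*√11 - 127/2) - 220420) = ((101200 + 89834) - 671)/((-127/2 + 2*√11) - 220420) = (191034 - 671)/(-440967/2 + 2*√11) = 190363/(-440967/2 + 2*√11)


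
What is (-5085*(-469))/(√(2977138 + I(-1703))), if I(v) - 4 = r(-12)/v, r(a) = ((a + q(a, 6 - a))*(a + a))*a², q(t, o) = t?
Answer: 2384865*√8634192769046/5069989882 ≈ 1382.2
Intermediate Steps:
r(a) = 4*a⁴ (r(a) = ((a + a)*(a + a))*a² = ((2*a)*(2*a))*a² = (4*a²)*a² = 4*a⁴)
I(v) = 4 + 82944/v (I(v) = 4 + (4*(-12)⁴)/v = 4 + (4*20736)/v = 4 + 82944/v)
(-5085*(-469))/(√(2977138 + I(-1703))) = (-5085*(-469))/(√(2977138 + (4 + 82944/(-1703)))) = 2384865/(√(2977138 + (4 + 82944*(-1/1703)))) = 2384865/(√(2977138 + (4 - 82944/1703))) = 2384865/(√(2977138 - 76132/1703)) = 2384865/(√(5069989882/1703)) = 2384865/((√8634192769046/1703)) = 2384865*(√8634192769046/5069989882) = 2384865*√8634192769046/5069989882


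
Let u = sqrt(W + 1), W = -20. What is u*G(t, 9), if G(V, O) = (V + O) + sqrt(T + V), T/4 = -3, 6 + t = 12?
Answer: -sqrt(114) + 15*I*sqrt(19) ≈ -10.677 + 65.384*I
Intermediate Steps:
t = 6 (t = -6 + 12 = 6)
T = -12 (T = 4*(-3) = -12)
G(V, O) = O + V + sqrt(-12 + V) (G(V, O) = (V + O) + sqrt(-12 + V) = (O + V) + sqrt(-12 + V) = O + V + sqrt(-12 + V))
u = I*sqrt(19) (u = sqrt(-20 + 1) = sqrt(-19) = I*sqrt(19) ≈ 4.3589*I)
u*G(t, 9) = (I*sqrt(19))*(9 + 6 + sqrt(-12 + 6)) = (I*sqrt(19))*(9 + 6 + sqrt(-6)) = (I*sqrt(19))*(9 + 6 + I*sqrt(6)) = (I*sqrt(19))*(15 + I*sqrt(6)) = I*sqrt(19)*(15 + I*sqrt(6))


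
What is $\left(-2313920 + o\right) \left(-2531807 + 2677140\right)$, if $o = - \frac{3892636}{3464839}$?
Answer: $- \frac{1165187584232274828}{3464839} \approx -3.3629 \cdot 10^{11}$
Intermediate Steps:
$o = - \frac{3892636}{3464839}$ ($o = \left(-3892636\right) \frac{1}{3464839} = - \frac{3892636}{3464839} \approx -1.1235$)
$\left(-2313920 + o\right) \left(-2531807 + 2677140\right) = \left(-2313920 - \frac{3892636}{3464839}\right) \left(-2531807 + 2677140\right) = \left(- \frac{8017364151516}{3464839}\right) 145333 = - \frac{1165187584232274828}{3464839}$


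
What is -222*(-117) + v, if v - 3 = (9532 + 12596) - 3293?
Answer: 44812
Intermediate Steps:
v = 18838 (v = 3 + ((9532 + 12596) - 3293) = 3 + (22128 - 3293) = 3 + 18835 = 18838)
-222*(-117) + v = -222*(-117) + 18838 = 25974 + 18838 = 44812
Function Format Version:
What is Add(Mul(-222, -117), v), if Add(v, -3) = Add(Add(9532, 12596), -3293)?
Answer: 44812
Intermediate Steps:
v = 18838 (v = Add(3, Add(Add(9532, 12596), -3293)) = Add(3, Add(22128, -3293)) = Add(3, 18835) = 18838)
Add(Mul(-222, -117), v) = Add(Mul(-222, -117), 18838) = Add(25974, 18838) = 44812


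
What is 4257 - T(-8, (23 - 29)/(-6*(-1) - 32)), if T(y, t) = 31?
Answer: 4226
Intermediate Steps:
4257 - T(-8, (23 - 29)/(-6*(-1) - 32)) = 4257 - 1*31 = 4257 - 31 = 4226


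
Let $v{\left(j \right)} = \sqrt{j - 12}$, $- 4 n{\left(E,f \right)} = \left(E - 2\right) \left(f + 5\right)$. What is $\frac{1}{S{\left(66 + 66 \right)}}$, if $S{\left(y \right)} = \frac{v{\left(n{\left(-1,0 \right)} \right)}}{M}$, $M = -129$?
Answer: $\frac{86 i \sqrt{33}}{11} \approx 44.912 i$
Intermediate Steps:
$n{\left(E,f \right)} = - \frac{\left(-2 + E\right) \left(5 + f\right)}{4}$ ($n{\left(E,f \right)} = - \frac{\left(E - 2\right) \left(f + 5\right)}{4} = - \frac{\left(-2 + E\right) \left(5 + f\right)}{4}$)
$v{\left(j \right)} = \sqrt{-12 + j}$
$S{\left(y \right)} = - \frac{i \sqrt{33}}{258}$ ($S{\left(y \right)} = \frac{\sqrt{-12 + \left(\frac{5}{2} + \frac{1}{2} \cdot 0 - - \frac{5}{4} - \left(- \frac{1}{4}\right) 0\right)}}{-129} = \sqrt{-12 + \left(\frac{5}{2} + 0 + \frac{5}{4} + 0\right)} \left(- \frac{1}{129}\right) = \sqrt{-12 + \frac{15}{4}} \left(- \frac{1}{129}\right) = \sqrt{- \frac{33}{4}} \left(- \frac{1}{129}\right) = \frac{i \sqrt{33}}{2} \left(- \frac{1}{129}\right) = - \frac{i \sqrt{33}}{258}$)
$\frac{1}{S{\left(66 + 66 \right)}} = \frac{1}{\left(- \frac{1}{258}\right) i \sqrt{33}} = \frac{86 i \sqrt{33}}{11}$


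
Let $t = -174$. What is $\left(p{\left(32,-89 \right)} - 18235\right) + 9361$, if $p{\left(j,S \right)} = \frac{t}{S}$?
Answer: $- \frac{789612}{89} \approx -8872.0$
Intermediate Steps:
$p{\left(j,S \right)} = - \frac{174}{S}$
$\left(p{\left(32,-89 \right)} - 18235\right) + 9361 = \left(- \frac{174}{-89} - 18235\right) + 9361 = \left(\left(-174\right) \left(- \frac{1}{89}\right) - 18235\right) + 9361 = \left(\frac{174}{89} - 18235\right) + 9361 = - \frac{1622741}{89} + 9361 = - \frac{789612}{89}$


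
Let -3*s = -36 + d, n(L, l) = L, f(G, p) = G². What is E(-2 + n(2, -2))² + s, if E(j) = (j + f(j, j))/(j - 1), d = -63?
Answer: 33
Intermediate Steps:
E(j) = (j + j²)/(-1 + j) (E(j) = (j + j²)/(j - 1) = (j + j²)/(-1 + j))
s = 33 (s = -(-36 - 63)/3 = -⅓*(-99) = 33)
E(-2 + n(2, -2))² + s = ((-2 + 2)*(1 + (-2 + 2))/(-1 + (-2 + 2)))² + 33 = (0*(1 + 0)/(-1 + 0))² + 33 = (0*1/(-1))² + 33 = (0*(-1)*1)² + 33 = 0² + 33 = 0 + 33 = 33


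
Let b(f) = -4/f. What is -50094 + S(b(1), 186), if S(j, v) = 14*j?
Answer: -50150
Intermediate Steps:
-50094 + S(b(1), 186) = -50094 + 14*(-4/1) = -50094 + 14*(-4*1) = -50094 + 14*(-4) = -50094 - 56 = -50150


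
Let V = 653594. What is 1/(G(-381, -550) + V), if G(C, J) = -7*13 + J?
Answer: 1/652953 ≈ 1.5315e-6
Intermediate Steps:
G(C, J) = -91 + J
1/(G(-381, -550) + V) = 1/((-91 - 550) + 653594) = 1/(-641 + 653594) = 1/652953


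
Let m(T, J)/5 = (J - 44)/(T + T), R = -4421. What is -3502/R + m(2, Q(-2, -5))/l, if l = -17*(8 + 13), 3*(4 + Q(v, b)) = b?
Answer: 18296213/18939564 ≈ 0.96603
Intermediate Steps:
Q(v, b) = -4 + b/3
m(T, J) = 5*(-44 + J)/(2*T) (m(T, J) = 5*((J - 44)/(T + T)) = 5*((-44 + J)/((2*T))) = 5*((-44 + J)*(1/(2*T))) = 5*((-44 + J)/(2*T)) = 5*(-44 + J)/(2*T))
l = -357 (l = -17*21 = -357)
-3502/R + m(2, Q(-2, -5))/l = -3502/(-4421) + ((5/2)*(-44 + (-4 + (⅓)*(-5)))/2)/(-357) = -3502*(-1/4421) + ((5/2)*(½)*(-44 + (-4 - 5/3)))*(-1/357) = 3502/4421 + ((5/2)*(½)*(-44 - 17/3))*(-1/357) = 3502/4421 + ((5/2)*(½)*(-149/3))*(-1/357) = 3502/4421 - 745/12*(-1/357) = 3502/4421 + 745/4284 = 18296213/18939564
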